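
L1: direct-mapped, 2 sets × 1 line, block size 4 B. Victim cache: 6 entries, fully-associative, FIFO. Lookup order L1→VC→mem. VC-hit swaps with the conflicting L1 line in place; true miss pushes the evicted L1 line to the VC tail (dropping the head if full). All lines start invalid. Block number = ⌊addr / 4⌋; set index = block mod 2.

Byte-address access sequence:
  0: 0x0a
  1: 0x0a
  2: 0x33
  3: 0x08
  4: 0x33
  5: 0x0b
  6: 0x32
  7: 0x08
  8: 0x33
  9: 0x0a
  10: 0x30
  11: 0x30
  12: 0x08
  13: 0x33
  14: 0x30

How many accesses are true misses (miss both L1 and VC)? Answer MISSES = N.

#0 0xa→b2/s0 MISS; vc=[]
#1 0xa→b2/s0 L1-HIT; vc=[]
#2 0x33→b12/s0 MISS; vc=[2]
#3 0x8→b2/s0 VC-HIT; vc=[12]
#4 0x33→b12/s0 VC-HIT; vc=[2]
#5 0xb→b2/s0 VC-HIT; vc=[12]
#6 0x32→b12/s0 VC-HIT; vc=[2]
#7 0x8→b2/s0 VC-HIT; vc=[12]
#8 0x33→b12/s0 VC-HIT; vc=[2]
#9 0xa→b2/s0 VC-HIT; vc=[12]
#10 0x30→b12/s0 VC-HIT; vc=[2]
#11 0x30→b12/s0 L1-HIT; vc=[2]
#12 0x8→b2/s0 VC-HIT; vc=[12]
#13 0x33→b12/s0 VC-HIT; vc=[2]
#14 0x30→b12/s0 L1-HIT; vc=[2]

MISSES = 2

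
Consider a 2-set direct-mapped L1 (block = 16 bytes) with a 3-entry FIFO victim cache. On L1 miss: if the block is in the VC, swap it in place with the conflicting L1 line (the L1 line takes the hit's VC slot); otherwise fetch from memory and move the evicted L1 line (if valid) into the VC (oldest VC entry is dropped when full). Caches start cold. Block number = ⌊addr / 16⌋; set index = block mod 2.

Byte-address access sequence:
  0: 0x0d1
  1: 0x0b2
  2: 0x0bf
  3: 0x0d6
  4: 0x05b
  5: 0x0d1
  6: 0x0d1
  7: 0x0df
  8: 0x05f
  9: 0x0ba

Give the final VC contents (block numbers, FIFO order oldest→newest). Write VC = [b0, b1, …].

#0 0xd1→b13/s1 MISS; vc=[]
#1 0xb2→b11/s1 MISS; vc=[13]
#2 0xbf→b11/s1 L1-HIT; vc=[13]
#3 0xd6→b13/s1 VC-HIT; vc=[11]
#4 0x5b→b5/s1 MISS; vc=[11,13]
#5 0xd1→b13/s1 VC-HIT; vc=[11,5]
#6 0xd1→b13/s1 L1-HIT; vc=[11,5]
#7 0xdf→b13/s1 L1-HIT; vc=[11,5]
#8 0x5f→b5/s1 VC-HIT; vc=[11,13]
#9 0xba→b11/s1 VC-HIT; vc=[5,13]

VC = [5, 13]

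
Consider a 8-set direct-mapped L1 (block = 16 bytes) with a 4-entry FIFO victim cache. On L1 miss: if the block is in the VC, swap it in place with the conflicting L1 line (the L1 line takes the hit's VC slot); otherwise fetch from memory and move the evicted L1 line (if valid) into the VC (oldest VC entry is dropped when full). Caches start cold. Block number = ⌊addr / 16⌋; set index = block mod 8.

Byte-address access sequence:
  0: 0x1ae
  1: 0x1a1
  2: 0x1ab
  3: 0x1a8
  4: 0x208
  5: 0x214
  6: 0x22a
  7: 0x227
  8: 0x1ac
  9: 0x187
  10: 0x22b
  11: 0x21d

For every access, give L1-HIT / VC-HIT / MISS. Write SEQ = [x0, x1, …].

SEQ = [MISS, L1-HIT, L1-HIT, L1-HIT, MISS, MISS, MISS, L1-HIT, VC-HIT, MISS, VC-HIT, L1-HIT]

0: 0x1ae (blk 26, set 2) → MISS  vc=[]
1: 0x1a1 (blk 26, set 2) → L1-HIT  vc=[]
2: 0x1ab (blk 26, set 2) → L1-HIT  vc=[]
3: 0x1a8 (blk 26, set 2) → L1-HIT  vc=[]
4: 0x208 (blk 32, set 0) → MISS  vc=[]
5: 0x214 (blk 33, set 1) → MISS  vc=[]
6: 0x22a (blk 34, set 2) → MISS  vc=[26]
7: 0x227 (blk 34, set 2) → L1-HIT  vc=[26]
8: 0x1ac (blk 26, set 2) → VC-HIT  vc=[34]
9: 0x187 (blk 24, set 0) → MISS  vc=[34, 32]
10: 0x22b (blk 34, set 2) → VC-HIT  vc=[26, 32]
11: 0x21d (blk 33, set 1) → L1-HIT  vc=[26, 32]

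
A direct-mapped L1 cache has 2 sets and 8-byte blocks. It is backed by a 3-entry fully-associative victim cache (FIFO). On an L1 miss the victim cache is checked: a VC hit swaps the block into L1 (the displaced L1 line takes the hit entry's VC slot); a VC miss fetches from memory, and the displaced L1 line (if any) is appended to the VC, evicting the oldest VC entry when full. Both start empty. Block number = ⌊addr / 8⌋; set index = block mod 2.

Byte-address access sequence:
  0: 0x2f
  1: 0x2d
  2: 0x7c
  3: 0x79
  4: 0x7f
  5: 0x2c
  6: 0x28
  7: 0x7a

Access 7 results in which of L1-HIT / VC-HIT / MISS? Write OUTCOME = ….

0: 0x2f (blk 5, set 1) → MISS  vc=[]
1: 0x2d (blk 5, set 1) → L1-HIT  vc=[]
2: 0x7c (blk 15, set 1) → MISS  vc=[5]
3: 0x79 (blk 15, set 1) → L1-HIT  vc=[5]
4: 0x7f (blk 15, set 1) → L1-HIT  vc=[5]
5: 0x2c (blk 5, set 1) → VC-HIT  vc=[15]
6: 0x28 (blk 5, set 1) → L1-HIT  vc=[15]
7: 0x7a (blk 15, set 1) → VC-HIT  vc=[5]

OUTCOME = VC-HIT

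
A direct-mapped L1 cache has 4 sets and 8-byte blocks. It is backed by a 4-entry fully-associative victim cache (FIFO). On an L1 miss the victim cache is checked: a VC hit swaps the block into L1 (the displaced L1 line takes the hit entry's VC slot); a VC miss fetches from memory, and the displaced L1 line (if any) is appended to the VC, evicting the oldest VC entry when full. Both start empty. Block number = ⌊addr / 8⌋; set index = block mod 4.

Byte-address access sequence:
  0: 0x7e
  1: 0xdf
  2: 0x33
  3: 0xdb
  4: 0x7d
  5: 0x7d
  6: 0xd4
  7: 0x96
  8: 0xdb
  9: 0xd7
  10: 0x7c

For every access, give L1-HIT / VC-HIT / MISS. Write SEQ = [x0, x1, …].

SEQ = [MISS, MISS, MISS, L1-HIT, VC-HIT, L1-HIT, MISS, MISS, VC-HIT, VC-HIT, VC-HIT]

  [0] addr=0x7e blk=15 s=3: MISS | VC []
  [1] addr=0xdf blk=27 s=3: MISS | VC [15]
  [2] addr=0x33 blk=6 s=2: MISS | VC [15]
  [3] addr=0xdb blk=27 s=3: L1-HIT | VC [15]
  [4] addr=0x7d blk=15 s=3: VC-HIT | VC [27]
  [5] addr=0x7d blk=15 s=3: L1-HIT | VC [27]
  [6] addr=0xd4 blk=26 s=2: MISS | VC [27, 6]
  [7] addr=0x96 blk=18 s=2: MISS | VC [27, 6, 26]
  [8] addr=0xdb blk=27 s=3: VC-HIT | VC [15, 6, 26]
  [9] addr=0xd7 blk=26 s=2: VC-HIT | VC [15, 6, 18]
  [10] addr=0x7c blk=15 s=3: VC-HIT | VC [27, 6, 18]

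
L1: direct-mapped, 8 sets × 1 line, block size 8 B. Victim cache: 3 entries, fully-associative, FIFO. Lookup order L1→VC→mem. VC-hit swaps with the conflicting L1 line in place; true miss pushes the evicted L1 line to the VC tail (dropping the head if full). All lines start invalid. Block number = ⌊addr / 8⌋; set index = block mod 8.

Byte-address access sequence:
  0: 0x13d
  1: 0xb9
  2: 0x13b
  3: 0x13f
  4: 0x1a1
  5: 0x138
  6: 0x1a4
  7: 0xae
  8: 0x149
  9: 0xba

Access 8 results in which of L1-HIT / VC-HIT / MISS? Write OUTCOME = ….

OUTCOME = MISS

#0 0x13d→b39/s7 MISS; vc=[]
#1 0xb9→b23/s7 MISS; vc=[39]
#2 0x13b→b39/s7 VC-HIT; vc=[23]
#3 0x13f→b39/s7 L1-HIT; vc=[23]
#4 0x1a1→b52/s4 MISS; vc=[23]
#5 0x138→b39/s7 L1-HIT; vc=[23]
#6 0x1a4→b52/s4 L1-HIT; vc=[23]
#7 0xae→b21/s5 MISS; vc=[23]
#8 0x149→b41/s1 MISS; vc=[23]
#9 0xba→b23/s7 VC-HIT; vc=[39]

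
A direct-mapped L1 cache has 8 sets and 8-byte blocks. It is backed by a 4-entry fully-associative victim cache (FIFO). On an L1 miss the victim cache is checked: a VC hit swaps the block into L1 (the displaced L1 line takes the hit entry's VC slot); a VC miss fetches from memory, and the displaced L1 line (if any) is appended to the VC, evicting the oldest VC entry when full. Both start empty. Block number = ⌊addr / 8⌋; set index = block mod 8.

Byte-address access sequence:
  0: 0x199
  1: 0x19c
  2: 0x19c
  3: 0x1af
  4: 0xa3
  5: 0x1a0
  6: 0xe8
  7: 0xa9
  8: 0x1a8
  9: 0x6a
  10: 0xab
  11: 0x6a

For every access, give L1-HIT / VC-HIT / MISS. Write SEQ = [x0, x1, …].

SEQ = [MISS, L1-HIT, L1-HIT, MISS, MISS, MISS, MISS, MISS, VC-HIT, MISS, VC-HIT, VC-HIT]

0: 0x199 (blk 51, set 3) → MISS  vc=[]
1: 0x19c (blk 51, set 3) → L1-HIT  vc=[]
2: 0x19c (blk 51, set 3) → L1-HIT  vc=[]
3: 0x1af (blk 53, set 5) → MISS  vc=[]
4: 0xa3 (blk 20, set 4) → MISS  vc=[]
5: 0x1a0 (blk 52, set 4) → MISS  vc=[20]
6: 0xe8 (blk 29, set 5) → MISS  vc=[20, 53]
7: 0xa9 (blk 21, set 5) → MISS  vc=[20, 53, 29]
8: 0x1a8 (blk 53, set 5) → VC-HIT  vc=[20, 21, 29]
9: 0x6a (blk 13, set 5) → MISS  vc=[20, 21, 29, 53]
10: 0xab (blk 21, set 5) → VC-HIT  vc=[20, 13, 29, 53]
11: 0x6a (blk 13, set 5) → VC-HIT  vc=[20, 21, 29, 53]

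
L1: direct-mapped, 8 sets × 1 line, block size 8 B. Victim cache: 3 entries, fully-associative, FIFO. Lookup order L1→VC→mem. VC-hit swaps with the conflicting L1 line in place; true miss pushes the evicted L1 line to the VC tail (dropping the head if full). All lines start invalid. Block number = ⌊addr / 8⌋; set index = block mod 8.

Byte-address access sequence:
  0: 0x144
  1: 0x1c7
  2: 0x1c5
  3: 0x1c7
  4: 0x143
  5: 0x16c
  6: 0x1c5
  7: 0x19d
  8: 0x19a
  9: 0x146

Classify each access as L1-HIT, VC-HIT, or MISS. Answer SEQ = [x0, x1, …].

SEQ = [MISS, MISS, L1-HIT, L1-HIT, VC-HIT, MISS, VC-HIT, MISS, L1-HIT, VC-HIT]

#0 0x144→b40/s0 MISS; vc=[]
#1 0x1c7→b56/s0 MISS; vc=[40]
#2 0x1c5→b56/s0 L1-HIT; vc=[40]
#3 0x1c7→b56/s0 L1-HIT; vc=[40]
#4 0x143→b40/s0 VC-HIT; vc=[56]
#5 0x16c→b45/s5 MISS; vc=[56]
#6 0x1c5→b56/s0 VC-HIT; vc=[40]
#7 0x19d→b51/s3 MISS; vc=[40]
#8 0x19a→b51/s3 L1-HIT; vc=[40]
#9 0x146→b40/s0 VC-HIT; vc=[56]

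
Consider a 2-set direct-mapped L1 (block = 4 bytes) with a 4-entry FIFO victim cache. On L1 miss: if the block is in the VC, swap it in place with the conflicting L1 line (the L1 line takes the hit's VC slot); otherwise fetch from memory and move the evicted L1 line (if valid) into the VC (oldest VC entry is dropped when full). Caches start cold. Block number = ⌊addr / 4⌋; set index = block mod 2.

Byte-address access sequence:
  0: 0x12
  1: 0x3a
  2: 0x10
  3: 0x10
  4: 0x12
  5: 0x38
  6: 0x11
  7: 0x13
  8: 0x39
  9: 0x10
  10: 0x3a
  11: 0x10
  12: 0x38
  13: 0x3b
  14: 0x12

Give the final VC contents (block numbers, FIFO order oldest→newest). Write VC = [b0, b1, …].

VC = [14]

  [0] addr=0x12 blk=4 s=0: MISS | VC []
  [1] addr=0x3a blk=14 s=0: MISS | VC [4]
  [2] addr=0x10 blk=4 s=0: VC-HIT | VC [14]
  [3] addr=0x10 blk=4 s=0: L1-HIT | VC [14]
  [4] addr=0x12 blk=4 s=0: L1-HIT | VC [14]
  [5] addr=0x38 blk=14 s=0: VC-HIT | VC [4]
  [6] addr=0x11 blk=4 s=0: VC-HIT | VC [14]
  [7] addr=0x13 blk=4 s=0: L1-HIT | VC [14]
  [8] addr=0x39 blk=14 s=0: VC-HIT | VC [4]
  [9] addr=0x10 blk=4 s=0: VC-HIT | VC [14]
  [10] addr=0x3a blk=14 s=0: VC-HIT | VC [4]
  [11] addr=0x10 blk=4 s=0: VC-HIT | VC [14]
  [12] addr=0x38 blk=14 s=0: VC-HIT | VC [4]
  [13] addr=0x3b blk=14 s=0: L1-HIT | VC [4]
  [14] addr=0x12 blk=4 s=0: VC-HIT | VC [14]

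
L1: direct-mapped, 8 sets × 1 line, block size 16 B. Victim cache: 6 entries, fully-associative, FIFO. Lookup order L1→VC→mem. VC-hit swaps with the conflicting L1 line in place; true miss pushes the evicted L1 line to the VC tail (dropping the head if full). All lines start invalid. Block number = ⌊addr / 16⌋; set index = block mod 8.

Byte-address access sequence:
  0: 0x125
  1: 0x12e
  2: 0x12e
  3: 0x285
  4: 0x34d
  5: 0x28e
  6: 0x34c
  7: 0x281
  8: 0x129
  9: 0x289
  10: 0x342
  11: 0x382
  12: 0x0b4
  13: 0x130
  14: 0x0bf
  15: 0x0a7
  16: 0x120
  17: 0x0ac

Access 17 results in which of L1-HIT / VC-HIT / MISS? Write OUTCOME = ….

OUTCOME = VC-HIT

  [0] addr=0x125 blk=18 s=2: MISS | VC []
  [1] addr=0x12e blk=18 s=2: L1-HIT | VC []
  [2] addr=0x12e blk=18 s=2: L1-HIT | VC []
  [3] addr=0x285 blk=40 s=0: MISS | VC []
  [4] addr=0x34d blk=52 s=4: MISS | VC []
  [5] addr=0x28e blk=40 s=0: L1-HIT | VC []
  [6] addr=0x34c blk=52 s=4: L1-HIT | VC []
  [7] addr=0x281 blk=40 s=0: L1-HIT | VC []
  [8] addr=0x129 blk=18 s=2: L1-HIT | VC []
  [9] addr=0x289 blk=40 s=0: L1-HIT | VC []
  [10] addr=0x342 blk=52 s=4: L1-HIT | VC []
  [11] addr=0x382 blk=56 s=0: MISS | VC [40]
  [12] addr=0xb4 blk=11 s=3: MISS | VC [40]
  [13] addr=0x130 blk=19 s=3: MISS | VC [40, 11]
  [14] addr=0xbf blk=11 s=3: VC-HIT | VC [40, 19]
  [15] addr=0xa7 blk=10 s=2: MISS | VC [40, 19, 18]
  [16] addr=0x120 blk=18 s=2: VC-HIT | VC [40, 19, 10]
  [17] addr=0xac blk=10 s=2: VC-HIT | VC [40, 19, 18]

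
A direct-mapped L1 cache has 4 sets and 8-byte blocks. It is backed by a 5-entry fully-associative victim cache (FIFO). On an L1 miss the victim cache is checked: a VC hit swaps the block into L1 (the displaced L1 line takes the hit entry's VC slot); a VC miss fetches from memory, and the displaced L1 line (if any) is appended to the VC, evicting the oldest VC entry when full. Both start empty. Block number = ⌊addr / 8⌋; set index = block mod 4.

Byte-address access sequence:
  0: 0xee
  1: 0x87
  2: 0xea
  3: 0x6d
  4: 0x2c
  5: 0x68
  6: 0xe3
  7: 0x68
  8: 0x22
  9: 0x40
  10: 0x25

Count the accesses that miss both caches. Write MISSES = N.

  [0] addr=0xee blk=29 s=1: MISS | VC []
  [1] addr=0x87 blk=16 s=0: MISS | VC []
  [2] addr=0xea blk=29 s=1: L1-HIT | VC []
  [3] addr=0x6d blk=13 s=1: MISS | VC [29]
  [4] addr=0x2c blk=5 s=1: MISS | VC [29, 13]
  [5] addr=0x68 blk=13 s=1: VC-HIT | VC [29, 5]
  [6] addr=0xe3 blk=28 s=0: MISS | VC [29, 5, 16]
  [7] addr=0x68 blk=13 s=1: L1-HIT | VC [29, 5, 16]
  [8] addr=0x22 blk=4 s=0: MISS | VC [29, 5, 16, 28]
  [9] addr=0x40 blk=8 s=0: MISS | VC [29, 5, 16, 28, 4]
  [10] addr=0x25 blk=4 s=0: VC-HIT | VC [29, 5, 16, 28, 8]

MISSES = 7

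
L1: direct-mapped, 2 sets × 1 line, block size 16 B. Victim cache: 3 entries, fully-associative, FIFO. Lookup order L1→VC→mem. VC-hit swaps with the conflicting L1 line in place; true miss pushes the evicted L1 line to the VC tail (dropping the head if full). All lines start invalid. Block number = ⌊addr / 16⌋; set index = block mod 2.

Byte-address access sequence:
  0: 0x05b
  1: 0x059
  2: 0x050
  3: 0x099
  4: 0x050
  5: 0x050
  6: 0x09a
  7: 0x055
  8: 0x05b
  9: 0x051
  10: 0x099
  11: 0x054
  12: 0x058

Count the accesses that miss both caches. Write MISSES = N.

MISSES = 2

#0 0x5b→b5/s1 MISS; vc=[]
#1 0x59→b5/s1 L1-HIT; vc=[]
#2 0x50→b5/s1 L1-HIT; vc=[]
#3 0x99→b9/s1 MISS; vc=[5]
#4 0x50→b5/s1 VC-HIT; vc=[9]
#5 0x50→b5/s1 L1-HIT; vc=[9]
#6 0x9a→b9/s1 VC-HIT; vc=[5]
#7 0x55→b5/s1 VC-HIT; vc=[9]
#8 0x5b→b5/s1 L1-HIT; vc=[9]
#9 0x51→b5/s1 L1-HIT; vc=[9]
#10 0x99→b9/s1 VC-HIT; vc=[5]
#11 0x54→b5/s1 VC-HIT; vc=[9]
#12 0x58→b5/s1 L1-HIT; vc=[9]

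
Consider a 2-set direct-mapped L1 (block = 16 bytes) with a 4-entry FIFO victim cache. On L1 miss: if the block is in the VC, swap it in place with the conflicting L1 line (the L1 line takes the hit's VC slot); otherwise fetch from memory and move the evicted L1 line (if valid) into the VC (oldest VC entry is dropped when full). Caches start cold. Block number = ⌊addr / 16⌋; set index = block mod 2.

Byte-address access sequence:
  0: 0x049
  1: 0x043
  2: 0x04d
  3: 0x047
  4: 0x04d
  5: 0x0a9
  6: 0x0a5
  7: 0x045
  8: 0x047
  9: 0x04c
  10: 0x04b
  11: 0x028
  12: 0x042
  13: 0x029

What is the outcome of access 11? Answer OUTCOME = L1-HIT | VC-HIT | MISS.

OUTCOME = MISS

  [0] addr=0x49 blk=4 s=0: MISS | VC []
  [1] addr=0x43 blk=4 s=0: L1-HIT | VC []
  [2] addr=0x4d blk=4 s=0: L1-HIT | VC []
  [3] addr=0x47 blk=4 s=0: L1-HIT | VC []
  [4] addr=0x4d blk=4 s=0: L1-HIT | VC []
  [5] addr=0xa9 blk=10 s=0: MISS | VC [4]
  [6] addr=0xa5 blk=10 s=0: L1-HIT | VC [4]
  [7] addr=0x45 blk=4 s=0: VC-HIT | VC [10]
  [8] addr=0x47 blk=4 s=0: L1-HIT | VC [10]
  [9] addr=0x4c blk=4 s=0: L1-HIT | VC [10]
  [10] addr=0x4b blk=4 s=0: L1-HIT | VC [10]
  [11] addr=0x28 blk=2 s=0: MISS | VC [10, 4]
  [12] addr=0x42 blk=4 s=0: VC-HIT | VC [10, 2]
  [13] addr=0x29 blk=2 s=0: VC-HIT | VC [10, 4]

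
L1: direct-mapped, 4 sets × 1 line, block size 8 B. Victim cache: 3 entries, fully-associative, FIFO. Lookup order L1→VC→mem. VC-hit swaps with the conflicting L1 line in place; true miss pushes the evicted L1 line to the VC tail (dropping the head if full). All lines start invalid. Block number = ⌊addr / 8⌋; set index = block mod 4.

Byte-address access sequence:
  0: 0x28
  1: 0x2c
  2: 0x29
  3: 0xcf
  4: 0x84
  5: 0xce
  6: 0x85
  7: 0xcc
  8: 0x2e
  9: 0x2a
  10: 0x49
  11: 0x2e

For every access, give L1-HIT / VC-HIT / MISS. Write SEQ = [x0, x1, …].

SEQ = [MISS, L1-HIT, L1-HIT, MISS, MISS, L1-HIT, L1-HIT, L1-HIT, VC-HIT, L1-HIT, MISS, VC-HIT]

0: 0x28 (blk 5, set 1) → MISS  vc=[]
1: 0x2c (blk 5, set 1) → L1-HIT  vc=[]
2: 0x29 (blk 5, set 1) → L1-HIT  vc=[]
3: 0xcf (blk 25, set 1) → MISS  vc=[5]
4: 0x84 (blk 16, set 0) → MISS  vc=[5]
5: 0xce (blk 25, set 1) → L1-HIT  vc=[5]
6: 0x85 (blk 16, set 0) → L1-HIT  vc=[5]
7: 0xcc (blk 25, set 1) → L1-HIT  vc=[5]
8: 0x2e (blk 5, set 1) → VC-HIT  vc=[25]
9: 0x2a (blk 5, set 1) → L1-HIT  vc=[25]
10: 0x49 (blk 9, set 1) → MISS  vc=[25, 5]
11: 0x2e (blk 5, set 1) → VC-HIT  vc=[25, 9]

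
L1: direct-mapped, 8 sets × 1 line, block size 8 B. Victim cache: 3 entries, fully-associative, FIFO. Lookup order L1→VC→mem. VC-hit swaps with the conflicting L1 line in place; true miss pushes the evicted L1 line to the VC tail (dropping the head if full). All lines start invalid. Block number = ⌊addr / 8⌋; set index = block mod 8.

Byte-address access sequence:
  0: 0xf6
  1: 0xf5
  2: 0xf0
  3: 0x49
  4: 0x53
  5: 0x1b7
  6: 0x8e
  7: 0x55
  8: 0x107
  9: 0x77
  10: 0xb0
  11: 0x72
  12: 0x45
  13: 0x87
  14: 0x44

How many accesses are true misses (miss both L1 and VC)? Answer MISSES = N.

#0 0xf6→b30/s6 MISS; vc=[]
#1 0xf5→b30/s6 L1-HIT; vc=[]
#2 0xf0→b30/s6 L1-HIT; vc=[]
#3 0x49→b9/s1 MISS; vc=[]
#4 0x53→b10/s2 MISS; vc=[]
#5 0x1b7→b54/s6 MISS; vc=[30]
#6 0x8e→b17/s1 MISS; vc=[30,9]
#7 0x55→b10/s2 L1-HIT; vc=[30,9]
#8 0x107→b32/s0 MISS; vc=[30,9]
#9 0x77→b14/s6 MISS; vc=[30,9,54]
#10 0xb0→b22/s6 MISS; vc=[9,54,14]
#11 0x72→b14/s6 VC-HIT; vc=[9,54,22]
#12 0x45→b8/s0 MISS; vc=[54,22,32]
#13 0x87→b16/s0 MISS; vc=[22,32,8]
#14 0x44→b8/s0 VC-HIT; vc=[22,32,16]

MISSES = 10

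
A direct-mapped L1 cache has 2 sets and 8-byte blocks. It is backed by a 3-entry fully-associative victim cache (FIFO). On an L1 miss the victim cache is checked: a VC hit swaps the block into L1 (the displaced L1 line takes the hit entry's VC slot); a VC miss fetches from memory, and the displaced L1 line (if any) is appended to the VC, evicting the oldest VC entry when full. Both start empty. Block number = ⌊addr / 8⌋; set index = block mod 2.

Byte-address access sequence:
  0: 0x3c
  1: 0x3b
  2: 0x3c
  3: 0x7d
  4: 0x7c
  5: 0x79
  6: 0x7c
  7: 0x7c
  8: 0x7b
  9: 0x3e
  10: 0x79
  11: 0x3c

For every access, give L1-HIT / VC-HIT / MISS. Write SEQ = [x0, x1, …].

  [0] addr=0x3c blk=7 s=1: MISS | VC []
  [1] addr=0x3b blk=7 s=1: L1-HIT | VC []
  [2] addr=0x3c blk=7 s=1: L1-HIT | VC []
  [3] addr=0x7d blk=15 s=1: MISS | VC [7]
  [4] addr=0x7c blk=15 s=1: L1-HIT | VC [7]
  [5] addr=0x79 blk=15 s=1: L1-HIT | VC [7]
  [6] addr=0x7c blk=15 s=1: L1-HIT | VC [7]
  [7] addr=0x7c blk=15 s=1: L1-HIT | VC [7]
  [8] addr=0x7b blk=15 s=1: L1-HIT | VC [7]
  [9] addr=0x3e blk=7 s=1: VC-HIT | VC [15]
  [10] addr=0x79 blk=15 s=1: VC-HIT | VC [7]
  [11] addr=0x3c blk=7 s=1: VC-HIT | VC [15]

SEQ = [MISS, L1-HIT, L1-HIT, MISS, L1-HIT, L1-HIT, L1-HIT, L1-HIT, L1-HIT, VC-HIT, VC-HIT, VC-HIT]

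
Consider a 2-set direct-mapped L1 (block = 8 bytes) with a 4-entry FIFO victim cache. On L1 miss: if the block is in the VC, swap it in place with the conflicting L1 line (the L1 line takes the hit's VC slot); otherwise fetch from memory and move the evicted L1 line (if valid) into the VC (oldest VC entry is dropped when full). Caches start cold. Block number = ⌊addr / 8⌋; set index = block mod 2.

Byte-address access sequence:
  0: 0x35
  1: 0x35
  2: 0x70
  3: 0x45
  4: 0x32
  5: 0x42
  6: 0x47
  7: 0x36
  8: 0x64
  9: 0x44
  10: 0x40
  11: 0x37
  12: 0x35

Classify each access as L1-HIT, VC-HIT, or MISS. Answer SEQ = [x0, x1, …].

#0 0x35→b6/s0 MISS; vc=[]
#1 0x35→b6/s0 L1-HIT; vc=[]
#2 0x70→b14/s0 MISS; vc=[6]
#3 0x45→b8/s0 MISS; vc=[6,14]
#4 0x32→b6/s0 VC-HIT; vc=[8,14]
#5 0x42→b8/s0 VC-HIT; vc=[6,14]
#6 0x47→b8/s0 L1-HIT; vc=[6,14]
#7 0x36→b6/s0 VC-HIT; vc=[8,14]
#8 0x64→b12/s0 MISS; vc=[8,14,6]
#9 0x44→b8/s0 VC-HIT; vc=[12,14,6]
#10 0x40→b8/s0 L1-HIT; vc=[12,14,6]
#11 0x37→b6/s0 VC-HIT; vc=[12,14,8]
#12 0x35→b6/s0 L1-HIT; vc=[12,14,8]

SEQ = [MISS, L1-HIT, MISS, MISS, VC-HIT, VC-HIT, L1-HIT, VC-HIT, MISS, VC-HIT, L1-HIT, VC-HIT, L1-HIT]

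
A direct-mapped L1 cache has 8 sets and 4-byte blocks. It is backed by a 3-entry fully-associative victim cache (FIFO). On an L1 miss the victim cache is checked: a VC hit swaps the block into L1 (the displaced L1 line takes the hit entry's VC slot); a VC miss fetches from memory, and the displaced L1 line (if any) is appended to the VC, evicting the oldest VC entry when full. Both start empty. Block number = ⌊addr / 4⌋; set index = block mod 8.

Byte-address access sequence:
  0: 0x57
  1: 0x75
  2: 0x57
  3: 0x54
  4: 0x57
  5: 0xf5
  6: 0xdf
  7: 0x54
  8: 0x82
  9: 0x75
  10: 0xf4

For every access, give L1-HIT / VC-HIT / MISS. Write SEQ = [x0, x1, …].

#0 0x57→b21/s5 MISS; vc=[]
#1 0x75→b29/s5 MISS; vc=[21]
#2 0x57→b21/s5 VC-HIT; vc=[29]
#3 0x54→b21/s5 L1-HIT; vc=[29]
#4 0x57→b21/s5 L1-HIT; vc=[29]
#5 0xf5→b61/s5 MISS; vc=[29,21]
#6 0xdf→b55/s7 MISS; vc=[29,21]
#7 0x54→b21/s5 VC-HIT; vc=[29,61]
#8 0x82→b32/s0 MISS; vc=[29,61]
#9 0x75→b29/s5 VC-HIT; vc=[21,61]
#10 0xf4→b61/s5 VC-HIT; vc=[21,29]

SEQ = [MISS, MISS, VC-HIT, L1-HIT, L1-HIT, MISS, MISS, VC-HIT, MISS, VC-HIT, VC-HIT]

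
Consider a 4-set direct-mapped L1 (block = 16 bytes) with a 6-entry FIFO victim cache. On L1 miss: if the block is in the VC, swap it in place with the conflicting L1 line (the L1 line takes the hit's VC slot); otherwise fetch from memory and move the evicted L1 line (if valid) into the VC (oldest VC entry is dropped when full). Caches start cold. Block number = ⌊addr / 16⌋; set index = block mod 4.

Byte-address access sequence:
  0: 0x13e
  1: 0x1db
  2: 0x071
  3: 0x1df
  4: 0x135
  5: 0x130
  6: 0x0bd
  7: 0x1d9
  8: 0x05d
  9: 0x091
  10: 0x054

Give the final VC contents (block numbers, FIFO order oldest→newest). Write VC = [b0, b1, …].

VC = [7, 19, 29, 9]

#0 0x13e→b19/s3 MISS; vc=[]
#1 0x1db→b29/s1 MISS; vc=[]
#2 0x71→b7/s3 MISS; vc=[19]
#3 0x1df→b29/s1 L1-HIT; vc=[19]
#4 0x135→b19/s3 VC-HIT; vc=[7]
#5 0x130→b19/s3 L1-HIT; vc=[7]
#6 0xbd→b11/s3 MISS; vc=[7,19]
#7 0x1d9→b29/s1 L1-HIT; vc=[7,19]
#8 0x5d→b5/s1 MISS; vc=[7,19,29]
#9 0x91→b9/s1 MISS; vc=[7,19,29,5]
#10 0x54→b5/s1 VC-HIT; vc=[7,19,29,9]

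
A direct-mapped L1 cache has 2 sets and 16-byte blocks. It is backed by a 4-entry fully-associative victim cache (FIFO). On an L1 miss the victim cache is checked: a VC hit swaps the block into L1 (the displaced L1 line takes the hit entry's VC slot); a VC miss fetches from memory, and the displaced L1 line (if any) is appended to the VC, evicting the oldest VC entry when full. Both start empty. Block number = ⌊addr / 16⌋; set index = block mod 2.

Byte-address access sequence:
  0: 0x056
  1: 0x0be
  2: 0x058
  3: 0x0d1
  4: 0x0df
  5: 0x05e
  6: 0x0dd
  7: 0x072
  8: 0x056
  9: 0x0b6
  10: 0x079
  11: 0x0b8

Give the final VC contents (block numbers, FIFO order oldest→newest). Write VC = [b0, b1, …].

0: 0x56 (blk 5, set 1) → MISS  vc=[]
1: 0xbe (blk 11, set 1) → MISS  vc=[5]
2: 0x58 (blk 5, set 1) → VC-HIT  vc=[11]
3: 0xd1 (blk 13, set 1) → MISS  vc=[11, 5]
4: 0xdf (blk 13, set 1) → L1-HIT  vc=[11, 5]
5: 0x5e (blk 5, set 1) → VC-HIT  vc=[11, 13]
6: 0xdd (blk 13, set 1) → VC-HIT  vc=[11, 5]
7: 0x72 (blk 7, set 1) → MISS  vc=[11, 5, 13]
8: 0x56 (blk 5, set 1) → VC-HIT  vc=[11, 7, 13]
9: 0xb6 (blk 11, set 1) → VC-HIT  vc=[5, 7, 13]
10: 0x79 (blk 7, set 1) → VC-HIT  vc=[5, 11, 13]
11: 0xb8 (blk 11, set 1) → VC-HIT  vc=[5, 7, 13]

VC = [5, 7, 13]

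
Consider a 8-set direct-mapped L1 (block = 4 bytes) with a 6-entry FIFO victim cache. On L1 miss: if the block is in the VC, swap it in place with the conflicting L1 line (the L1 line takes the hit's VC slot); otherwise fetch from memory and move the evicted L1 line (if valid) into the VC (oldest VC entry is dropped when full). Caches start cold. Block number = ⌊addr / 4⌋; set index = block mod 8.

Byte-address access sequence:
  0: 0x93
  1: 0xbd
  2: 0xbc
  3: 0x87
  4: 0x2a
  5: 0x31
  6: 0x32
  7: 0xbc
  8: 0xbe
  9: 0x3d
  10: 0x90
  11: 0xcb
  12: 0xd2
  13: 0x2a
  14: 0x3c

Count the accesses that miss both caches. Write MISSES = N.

MISSES = 8

0: 0x93 (blk 36, set 4) → MISS  vc=[]
1: 0xbd (blk 47, set 7) → MISS  vc=[]
2: 0xbc (blk 47, set 7) → L1-HIT  vc=[]
3: 0x87 (blk 33, set 1) → MISS  vc=[]
4: 0x2a (blk 10, set 2) → MISS  vc=[]
5: 0x31 (blk 12, set 4) → MISS  vc=[36]
6: 0x32 (blk 12, set 4) → L1-HIT  vc=[36]
7: 0xbc (blk 47, set 7) → L1-HIT  vc=[36]
8: 0xbe (blk 47, set 7) → L1-HIT  vc=[36]
9: 0x3d (blk 15, set 7) → MISS  vc=[36, 47]
10: 0x90 (blk 36, set 4) → VC-HIT  vc=[12, 47]
11: 0xcb (blk 50, set 2) → MISS  vc=[12, 47, 10]
12: 0xd2 (blk 52, set 4) → MISS  vc=[12, 47, 10, 36]
13: 0x2a (blk 10, set 2) → VC-HIT  vc=[12, 47, 50, 36]
14: 0x3c (blk 15, set 7) → L1-HIT  vc=[12, 47, 50, 36]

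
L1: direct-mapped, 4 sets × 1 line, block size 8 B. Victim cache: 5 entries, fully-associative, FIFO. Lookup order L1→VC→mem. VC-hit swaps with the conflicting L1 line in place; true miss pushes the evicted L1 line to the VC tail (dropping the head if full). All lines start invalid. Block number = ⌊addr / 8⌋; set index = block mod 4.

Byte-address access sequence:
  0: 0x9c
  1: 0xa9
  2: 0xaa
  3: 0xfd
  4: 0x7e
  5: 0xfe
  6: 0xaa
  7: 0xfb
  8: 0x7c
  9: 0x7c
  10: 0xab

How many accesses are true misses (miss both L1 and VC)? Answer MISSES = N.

MISSES = 4

0: 0x9c (blk 19, set 3) → MISS  vc=[]
1: 0xa9 (blk 21, set 1) → MISS  vc=[]
2: 0xaa (blk 21, set 1) → L1-HIT  vc=[]
3: 0xfd (blk 31, set 3) → MISS  vc=[19]
4: 0x7e (blk 15, set 3) → MISS  vc=[19, 31]
5: 0xfe (blk 31, set 3) → VC-HIT  vc=[19, 15]
6: 0xaa (blk 21, set 1) → L1-HIT  vc=[19, 15]
7: 0xfb (blk 31, set 3) → L1-HIT  vc=[19, 15]
8: 0x7c (blk 15, set 3) → VC-HIT  vc=[19, 31]
9: 0x7c (blk 15, set 3) → L1-HIT  vc=[19, 31]
10: 0xab (blk 21, set 1) → L1-HIT  vc=[19, 31]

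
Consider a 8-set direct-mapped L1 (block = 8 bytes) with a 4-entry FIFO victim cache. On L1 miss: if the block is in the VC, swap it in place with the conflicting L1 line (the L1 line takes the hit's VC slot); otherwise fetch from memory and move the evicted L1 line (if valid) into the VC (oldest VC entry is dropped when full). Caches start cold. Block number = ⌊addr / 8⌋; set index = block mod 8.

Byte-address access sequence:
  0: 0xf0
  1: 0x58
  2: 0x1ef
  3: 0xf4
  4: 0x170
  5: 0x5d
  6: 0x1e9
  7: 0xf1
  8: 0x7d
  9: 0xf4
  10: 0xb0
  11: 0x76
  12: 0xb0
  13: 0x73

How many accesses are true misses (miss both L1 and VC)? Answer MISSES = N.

MISSES = 7

  [0] addr=0xf0 blk=30 s=6: MISS | VC []
  [1] addr=0x58 blk=11 s=3: MISS | VC []
  [2] addr=0x1ef blk=61 s=5: MISS | VC []
  [3] addr=0xf4 blk=30 s=6: L1-HIT | VC []
  [4] addr=0x170 blk=46 s=6: MISS | VC [30]
  [5] addr=0x5d blk=11 s=3: L1-HIT | VC [30]
  [6] addr=0x1e9 blk=61 s=5: L1-HIT | VC [30]
  [7] addr=0xf1 blk=30 s=6: VC-HIT | VC [46]
  [8] addr=0x7d blk=15 s=7: MISS | VC [46]
  [9] addr=0xf4 blk=30 s=6: L1-HIT | VC [46]
  [10] addr=0xb0 blk=22 s=6: MISS | VC [46, 30]
  [11] addr=0x76 blk=14 s=6: MISS | VC [46, 30, 22]
  [12] addr=0xb0 blk=22 s=6: VC-HIT | VC [46, 30, 14]
  [13] addr=0x73 blk=14 s=6: VC-HIT | VC [46, 30, 22]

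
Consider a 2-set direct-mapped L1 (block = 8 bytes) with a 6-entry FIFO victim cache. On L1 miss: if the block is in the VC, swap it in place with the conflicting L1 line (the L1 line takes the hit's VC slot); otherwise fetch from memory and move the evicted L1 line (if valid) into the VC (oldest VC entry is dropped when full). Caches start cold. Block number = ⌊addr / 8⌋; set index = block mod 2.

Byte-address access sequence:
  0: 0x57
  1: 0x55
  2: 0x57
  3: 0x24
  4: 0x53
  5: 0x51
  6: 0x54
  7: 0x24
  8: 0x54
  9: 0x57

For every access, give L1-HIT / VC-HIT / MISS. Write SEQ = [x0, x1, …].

SEQ = [MISS, L1-HIT, L1-HIT, MISS, VC-HIT, L1-HIT, L1-HIT, VC-HIT, VC-HIT, L1-HIT]

  [0] addr=0x57 blk=10 s=0: MISS | VC []
  [1] addr=0x55 blk=10 s=0: L1-HIT | VC []
  [2] addr=0x57 blk=10 s=0: L1-HIT | VC []
  [3] addr=0x24 blk=4 s=0: MISS | VC [10]
  [4] addr=0x53 blk=10 s=0: VC-HIT | VC [4]
  [5] addr=0x51 blk=10 s=0: L1-HIT | VC [4]
  [6] addr=0x54 blk=10 s=0: L1-HIT | VC [4]
  [7] addr=0x24 blk=4 s=0: VC-HIT | VC [10]
  [8] addr=0x54 blk=10 s=0: VC-HIT | VC [4]
  [9] addr=0x57 blk=10 s=0: L1-HIT | VC [4]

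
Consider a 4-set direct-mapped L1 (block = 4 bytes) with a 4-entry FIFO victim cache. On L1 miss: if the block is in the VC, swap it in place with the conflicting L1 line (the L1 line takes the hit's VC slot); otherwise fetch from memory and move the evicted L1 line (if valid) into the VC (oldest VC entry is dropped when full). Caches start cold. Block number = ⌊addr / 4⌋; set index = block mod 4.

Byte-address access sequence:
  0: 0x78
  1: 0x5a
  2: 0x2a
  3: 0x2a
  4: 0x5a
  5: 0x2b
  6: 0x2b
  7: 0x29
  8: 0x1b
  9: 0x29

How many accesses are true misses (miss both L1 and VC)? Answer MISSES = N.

  [0] addr=0x78 blk=30 s=2: MISS | VC []
  [1] addr=0x5a blk=22 s=2: MISS | VC [30]
  [2] addr=0x2a blk=10 s=2: MISS | VC [30, 22]
  [3] addr=0x2a blk=10 s=2: L1-HIT | VC [30, 22]
  [4] addr=0x5a blk=22 s=2: VC-HIT | VC [30, 10]
  [5] addr=0x2b blk=10 s=2: VC-HIT | VC [30, 22]
  [6] addr=0x2b blk=10 s=2: L1-HIT | VC [30, 22]
  [7] addr=0x29 blk=10 s=2: L1-HIT | VC [30, 22]
  [8] addr=0x1b blk=6 s=2: MISS | VC [30, 22, 10]
  [9] addr=0x29 blk=10 s=2: VC-HIT | VC [30, 22, 6]

MISSES = 4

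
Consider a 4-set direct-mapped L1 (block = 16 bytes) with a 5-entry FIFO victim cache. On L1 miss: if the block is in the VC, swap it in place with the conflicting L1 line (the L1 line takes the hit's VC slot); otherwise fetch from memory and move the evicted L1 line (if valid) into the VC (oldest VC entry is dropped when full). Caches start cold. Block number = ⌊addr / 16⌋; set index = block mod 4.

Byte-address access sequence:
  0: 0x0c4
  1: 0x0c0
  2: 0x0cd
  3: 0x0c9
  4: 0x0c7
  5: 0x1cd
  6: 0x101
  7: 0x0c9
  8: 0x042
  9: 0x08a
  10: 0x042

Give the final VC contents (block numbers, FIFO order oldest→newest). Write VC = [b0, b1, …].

  [0] addr=0xc4 blk=12 s=0: MISS | VC []
  [1] addr=0xc0 blk=12 s=0: L1-HIT | VC []
  [2] addr=0xcd blk=12 s=0: L1-HIT | VC []
  [3] addr=0xc9 blk=12 s=0: L1-HIT | VC []
  [4] addr=0xc7 blk=12 s=0: L1-HIT | VC []
  [5] addr=0x1cd blk=28 s=0: MISS | VC [12]
  [6] addr=0x101 blk=16 s=0: MISS | VC [12, 28]
  [7] addr=0xc9 blk=12 s=0: VC-HIT | VC [16, 28]
  [8] addr=0x42 blk=4 s=0: MISS | VC [16, 28, 12]
  [9] addr=0x8a blk=8 s=0: MISS | VC [16, 28, 12, 4]
  [10] addr=0x42 blk=4 s=0: VC-HIT | VC [16, 28, 12, 8]

VC = [16, 28, 12, 8]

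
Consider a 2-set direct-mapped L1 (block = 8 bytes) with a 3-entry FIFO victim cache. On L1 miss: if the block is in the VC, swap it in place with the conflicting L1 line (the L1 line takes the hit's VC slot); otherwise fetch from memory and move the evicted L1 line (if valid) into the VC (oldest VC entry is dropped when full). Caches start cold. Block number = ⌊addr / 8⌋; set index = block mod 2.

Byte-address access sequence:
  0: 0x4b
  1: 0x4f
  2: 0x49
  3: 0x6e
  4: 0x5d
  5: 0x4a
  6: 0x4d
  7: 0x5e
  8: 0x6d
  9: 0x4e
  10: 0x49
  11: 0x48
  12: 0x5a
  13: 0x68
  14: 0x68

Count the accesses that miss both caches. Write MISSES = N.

0: 0x4b (blk 9, set 1) → MISS  vc=[]
1: 0x4f (blk 9, set 1) → L1-HIT  vc=[]
2: 0x49 (blk 9, set 1) → L1-HIT  vc=[]
3: 0x6e (blk 13, set 1) → MISS  vc=[9]
4: 0x5d (blk 11, set 1) → MISS  vc=[9, 13]
5: 0x4a (blk 9, set 1) → VC-HIT  vc=[11, 13]
6: 0x4d (blk 9, set 1) → L1-HIT  vc=[11, 13]
7: 0x5e (blk 11, set 1) → VC-HIT  vc=[9, 13]
8: 0x6d (blk 13, set 1) → VC-HIT  vc=[9, 11]
9: 0x4e (blk 9, set 1) → VC-HIT  vc=[13, 11]
10: 0x49 (blk 9, set 1) → L1-HIT  vc=[13, 11]
11: 0x48 (blk 9, set 1) → L1-HIT  vc=[13, 11]
12: 0x5a (blk 11, set 1) → VC-HIT  vc=[13, 9]
13: 0x68 (blk 13, set 1) → VC-HIT  vc=[11, 9]
14: 0x68 (blk 13, set 1) → L1-HIT  vc=[11, 9]

MISSES = 3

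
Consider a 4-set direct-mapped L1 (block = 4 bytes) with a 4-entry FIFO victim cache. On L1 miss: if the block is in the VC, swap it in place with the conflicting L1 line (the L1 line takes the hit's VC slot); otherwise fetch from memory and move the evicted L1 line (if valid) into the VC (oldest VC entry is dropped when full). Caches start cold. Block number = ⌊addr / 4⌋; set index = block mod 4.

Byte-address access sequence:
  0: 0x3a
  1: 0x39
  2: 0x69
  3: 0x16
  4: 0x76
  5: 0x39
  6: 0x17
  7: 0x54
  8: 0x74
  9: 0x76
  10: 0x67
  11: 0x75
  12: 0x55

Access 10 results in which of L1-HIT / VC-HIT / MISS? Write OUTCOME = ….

  [0] addr=0x3a blk=14 s=2: MISS | VC []
  [1] addr=0x39 blk=14 s=2: L1-HIT | VC []
  [2] addr=0x69 blk=26 s=2: MISS | VC [14]
  [3] addr=0x16 blk=5 s=1: MISS | VC [14]
  [4] addr=0x76 blk=29 s=1: MISS | VC [14, 5]
  [5] addr=0x39 blk=14 s=2: VC-HIT | VC [26, 5]
  [6] addr=0x17 blk=5 s=1: VC-HIT | VC [26, 29]
  [7] addr=0x54 blk=21 s=1: MISS | VC [26, 29, 5]
  [8] addr=0x74 blk=29 s=1: VC-HIT | VC [26, 21, 5]
  [9] addr=0x76 blk=29 s=1: L1-HIT | VC [26, 21, 5]
  [10] addr=0x67 blk=25 s=1: MISS | VC [26, 21, 5, 29]
  [11] addr=0x75 blk=29 s=1: VC-HIT | VC [26, 21, 5, 25]
  [12] addr=0x55 blk=21 s=1: VC-HIT | VC [26, 29, 5, 25]

OUTCOME = MISS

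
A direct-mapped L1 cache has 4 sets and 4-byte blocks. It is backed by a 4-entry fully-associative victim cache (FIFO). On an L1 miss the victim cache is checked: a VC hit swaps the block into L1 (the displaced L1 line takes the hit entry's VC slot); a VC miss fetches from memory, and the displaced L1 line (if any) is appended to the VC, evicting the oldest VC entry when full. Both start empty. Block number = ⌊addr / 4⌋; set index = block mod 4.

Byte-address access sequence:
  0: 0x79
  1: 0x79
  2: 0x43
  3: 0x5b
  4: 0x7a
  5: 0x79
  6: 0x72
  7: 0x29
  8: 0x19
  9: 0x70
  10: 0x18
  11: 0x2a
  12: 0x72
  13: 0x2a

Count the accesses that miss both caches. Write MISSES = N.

MISSES = 6

  [0] addr=0x79 blk=30 s=2: MISS | VC []
  [1] addr=0x79 blk=30 s=2: L1-HIT | VC []
  [2] addr=0x43 blk=16 s=0: MISS | VC []
  [3] addr=0x5b blk=22 s=2: MISS | VC [30]
  [4] addr=0x7a blk=30 s=2: VC-HIT | VC [22]
  [5] addr=0x79 blk=30 s=2: L1-HIT | VC [22]
  [6] addr=0x72 blk=28 s=0: MISS | VC [22, 16]
  [7] addr=0x29 blk=10 s=2: MISS | VC [22, 16, 30]
  [8] addr=0x19 blk=6 s=2: MISS | VC [22, 16, 30, 10]
  [9] addr=0x70 blk=28 s=0: L1-HIT | VC [22, 16, 30, 10]
  [10] addr=0x18 blk=6 s=2: L1-HIT | VC [22, 16, 30, 10]
  [11] addr=0x2a blk=10 s=2: VC-HIT | VC [22, 16, 30, 6]
  [12] addr=0x72 blk=28 s=0: L1-HIT | VC [22, 16, 30, 6]
  [13] addr=0x2a blk=10 s=2: L1-HIT | VC [22, 16, 30, 6]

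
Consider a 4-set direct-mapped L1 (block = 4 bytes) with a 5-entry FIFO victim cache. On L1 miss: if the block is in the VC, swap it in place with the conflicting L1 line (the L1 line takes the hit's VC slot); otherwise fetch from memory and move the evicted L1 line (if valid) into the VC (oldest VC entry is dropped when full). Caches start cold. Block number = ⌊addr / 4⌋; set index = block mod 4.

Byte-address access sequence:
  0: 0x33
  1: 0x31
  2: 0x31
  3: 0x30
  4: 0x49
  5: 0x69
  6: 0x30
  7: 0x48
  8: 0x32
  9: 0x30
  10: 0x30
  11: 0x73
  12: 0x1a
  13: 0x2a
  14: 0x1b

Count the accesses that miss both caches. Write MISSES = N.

MISSES = 6

#0 0x33→b12/s0 MISS; vc=[]
#1 0x31→b12/s0 L1-HIT; vc=[]
#2 0x31→b12/s0 L1-HIT; vc=[]
#3 0x30→b12/s0 L1-HIT; vc=[]
#4 0x49→b18/s2 MISS; vc=[]
#5 0x69→b26/s2 MISS; vc=[18]
#6 0x30→b12/s0 L1-HIT; vc=[18]
#7 0x48→b18/s2 VC-HIT; vc=[26]
#8 0x32→b12/s0 L1-HIT; vc=[26]
#9 0x30→b12/s0 L1-HIT; vc=[26]
#10 0x30→b12/s0 L1-HIT; vc=[26]
#11 0x73→b28/s0 MISS; vc=[26,12]
#12 0x1a→b6/s2 MISS; vc=[26,12,18]
#13 0x2a→b10/s2 MISS; vc=[26,12,18,6]
#14 0x1b→b6/s2 VC-HIT; vc=[26,12,18,10]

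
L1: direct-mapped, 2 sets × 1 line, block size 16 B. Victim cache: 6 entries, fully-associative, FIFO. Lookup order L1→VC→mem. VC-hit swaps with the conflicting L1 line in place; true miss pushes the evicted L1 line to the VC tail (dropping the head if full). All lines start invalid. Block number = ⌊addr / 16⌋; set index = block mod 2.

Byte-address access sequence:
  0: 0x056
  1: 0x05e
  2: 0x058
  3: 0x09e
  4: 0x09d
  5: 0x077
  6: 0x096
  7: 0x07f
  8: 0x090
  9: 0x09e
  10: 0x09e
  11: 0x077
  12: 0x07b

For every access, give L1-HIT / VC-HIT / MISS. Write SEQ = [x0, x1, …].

SEQ = [MISS, L1-HIT, L1-HIT, MISS, L1-HIT, MISS, VC-HIT, VC-HIT, VC-HIT, L1-HIT, L1-HIT, VC-HIT, L1-HIT]

  [0] addr=0x56 blk=5 s=1: MISS | VC []
  [1] addr=0x5e blk=5 s=1: L1-HIT | VC []
  [2] addr=0x58 blk=5 s=1: L1-HIT | VC []
  [3] addr=0x9e blk=9 s=1: MISS | VC [5]
  [4] addr=0x9d blk=9 s=1: L1-HIT | VC [5]
  [5] addr=0x77 blk=7 s=1: MISS | VC [5, 9]
  [6] addr=0x96 blk=9 s=1: VC-HIT | VC [5, 7]
  [7] addr=0x7f blk=7 s=1: VC-HIT | VC [5, 9]
  [8] addr=0x90 blk=9 s=1: VC-HIT | VC [5, 7]
  [9] addr=0x9e blk=9 s=1: L1-HIT | VC [5, 7]
  [10] addr=0x9e blk=9 s=1: L1-HIT | VC [5, 7]
  [11] addr=0x77 blk=7 s=1: VC-HIT | VC [5, 9]
  [12] addr=0x7b blk=7 s=1: L1-HIT | VC [5, 9]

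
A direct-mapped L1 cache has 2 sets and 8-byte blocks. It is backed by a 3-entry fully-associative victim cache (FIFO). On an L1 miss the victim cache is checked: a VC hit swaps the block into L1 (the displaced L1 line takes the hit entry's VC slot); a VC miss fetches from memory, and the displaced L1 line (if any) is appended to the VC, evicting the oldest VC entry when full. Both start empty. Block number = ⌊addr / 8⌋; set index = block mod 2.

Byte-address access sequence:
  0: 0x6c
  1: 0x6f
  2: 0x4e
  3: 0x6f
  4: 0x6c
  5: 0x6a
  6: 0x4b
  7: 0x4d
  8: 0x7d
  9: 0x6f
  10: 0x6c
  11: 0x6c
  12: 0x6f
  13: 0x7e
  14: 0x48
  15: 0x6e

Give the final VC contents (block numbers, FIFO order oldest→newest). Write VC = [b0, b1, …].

VC = [9, 15]

0: 0x6c (blk 13, set 1) → MISS  vc=[]
1: 0x6f (blk 13, set 1) → L1-HIT  vc=[]
2: 0x4e (blk 9, set 1) → MISS  vc=[13]
3: 0x6f (blk 13, set 1) → VC-HIT  vc=[9]
4: 0x6c (blk 13, set 1) → L1-HIT  vc=[9]
5: 0x6a (blk 13, set 1) → L1-HIT  vc=[9]
6: 0x4b (blk 9, set 1) → VC-HIT  vc=[13]
7: 0x4d (blk 9, set 1) → L1-HIT  vc=[13]
8: 0x7d (blk 15, set 1) → MISS  vc=[13, 9]
9: 0x6f (blk 13, set 1) → VC-HIT  vc=[15, 9]
10: 0x6c (blk 13, set 1) → L1-HIT  vc=[15, 9]
11: 0x6c (blk 13, set 1) → L1-HIT  vc=[15, 9]
12: 0x6f (blk 13, set 1) → L1-HIT  vc=[15, 9]
13: 0x7e (blk 15, set 1) → VC-HIT  vc=[13, 9]
14: 0x48 (blk 9, set 1) → VC-HIT  vc=[13, 15]
15: 0x6e (blk 13, set 1) → VC-HIT  vc=[9, 15]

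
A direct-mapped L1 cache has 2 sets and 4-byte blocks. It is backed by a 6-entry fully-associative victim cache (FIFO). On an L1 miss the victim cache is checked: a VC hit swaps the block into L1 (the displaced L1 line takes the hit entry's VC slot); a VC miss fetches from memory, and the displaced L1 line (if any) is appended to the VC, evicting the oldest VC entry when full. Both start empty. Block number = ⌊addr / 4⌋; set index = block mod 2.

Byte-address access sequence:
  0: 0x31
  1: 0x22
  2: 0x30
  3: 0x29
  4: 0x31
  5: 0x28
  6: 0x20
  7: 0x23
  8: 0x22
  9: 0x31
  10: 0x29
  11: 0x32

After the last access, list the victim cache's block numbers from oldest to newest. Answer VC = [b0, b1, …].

  [0] addr=0x31 blk=12 s=0: MISS | VC []
  [1] addr=0x22 blk=8 s=0: MISS | VC [12]
  [2] addr=0x30 blk=12 s=0: VC-HIT | VC [8]
  [3] addr=0x29 blk=10 s=0: MISS | VC [8, 12]
  [4] addr=0x31 blk=12 s=0: VC-HIT | VC [8, 10]
  [5] addr=0x28 blk=10 s=0: VC-HIT | VC [8, 12]
  [6] addr=0x20 blk=8 s=0: VC-HIT | VC [10, 12]
  [7] addr=0x23 blk=8 s=0: L1-HIT | VC [10, 12]
  [8] addr=0x22 blk=8 s=0: L1-HIT | VC [10, 12]
  [9] addr=0x31 blk=12 s=0: VC-HIT | VC [10, 8]
  [10] addr=0x29 blk=10 s=0: VC-HIT | VC [12, 8]
  [11] addr=0x32 blk=12 s=0: VC-HIT | VC [10, 8]

VC = [10, 8]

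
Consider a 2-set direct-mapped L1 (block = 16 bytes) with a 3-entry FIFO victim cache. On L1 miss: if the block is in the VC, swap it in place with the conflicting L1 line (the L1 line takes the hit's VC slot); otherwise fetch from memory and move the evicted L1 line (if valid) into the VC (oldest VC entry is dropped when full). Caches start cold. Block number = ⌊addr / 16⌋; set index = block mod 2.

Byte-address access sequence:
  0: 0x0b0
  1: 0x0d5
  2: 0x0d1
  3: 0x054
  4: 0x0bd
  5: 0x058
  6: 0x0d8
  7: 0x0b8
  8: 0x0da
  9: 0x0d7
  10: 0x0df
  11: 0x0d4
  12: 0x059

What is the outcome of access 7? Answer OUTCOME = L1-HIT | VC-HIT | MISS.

0: 0xb0 (blk 11, set 1) → MISS  vc=[]
1: 0xd5 (blk 13, set 1) → MISS  vc=[11]
2: 0xd1 (blk 13, set 1) → L1-HIT  vc=[11]
3: 0x54 (blk 5, set 1) → MISS  vc=[11, 13]
4: 0xbd (blk 11, set 1) → VC-HIT  vc=[5, 13]
5: 0x58 (blk 5, set 1) → VC-HIT  vc=[11, 13]
6: 0xd8 (blk 13, set 1) → VC-HIT  vc=[11, 5]
7: 0xb8 (blk 11, set 1) → VC-HIT  vc=[13, 5]
8: 0xda (blk 13, set 1) → VC-HIT  vc=[11, 5]
9: 0xd7 (blk 13, set 1) → L1-HIT  vc=[11, 5]
10: 0xdf (blk 13, set 1) → L1-HIT  vc=[11, 5]
11: 0xd4 (blk 13, set 1) → L1-HIT  vc=[11, 5]
12: 0x59 (blk 5, set 1) → VC-HIT  vc=[11, 13]

OUTCOME = VC-HIT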